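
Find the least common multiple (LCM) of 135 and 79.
10665

First find GCD(135, 79) using the Euclidean algorithm:
135 = 1 × 79 + 56
79 = 1 × 56 + 23
56 = 2 × 23 + 10
23 = 2 × 10 + 3
10 = 3 × 3 + 1
3 = 3 × 1 + 0
GCD(135, 79) = 1

LCM formula: LCM(a, b) = (a × b) / GCD(a, b)
LCM(135, 79) = (135 × 79) / 1
LCM(135, 79) = 10665 / 1
LCM(135, 79) = 10665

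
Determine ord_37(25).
Powers of 25 mod 37: 25^1≡25, 25^2≡33, 25^3≡11, 25^4≡16, 25^5≡30, 25^6≡10, 25^7≡28, 25^8≡34, 25^9≡36, 25^10≡12, 25^11≡4, 25^12≡26, 25^13≡21, 25^14≡7, 25^15≡27, 25^16≡9, 25^17≡3, 25^18≡1. Order = 18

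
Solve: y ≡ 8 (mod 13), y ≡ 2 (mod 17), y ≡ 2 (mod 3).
M = 13 × 17 × 3 = 663. M₁ = 51, y₁ ≡ 12 (mod 13). M₂ = 39, y₂ ≡ 7 (mod 17). M₃ = 221, y₃ ≡ 2 (mod 3). y = 8×51×12 + 2×39×7 + 2×221×2 ≡ 359 (mod 663)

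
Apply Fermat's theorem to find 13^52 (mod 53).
By Fermat's Little Theorem, 13^{52} ≡ 1 (mod 53) since 53 is prime and gcd(13, 53) = 1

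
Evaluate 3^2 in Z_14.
2 = 2 (binary 10). Repeated squaring mod 14: 3^1 ≡ 3; 3^2 ≡ 3² = 9 ≡ 9. So 3^2 ≡ 9 (mod 14).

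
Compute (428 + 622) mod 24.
18

(428 + 622) = 1050
1050 mod 24 = 18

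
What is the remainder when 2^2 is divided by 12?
2 = 2 (binary 10). Repeated squaring mod 12: 2^1 ≡ 2; 2^2 ≡ 2² = 4 ≡ 4. So 2^2 ≡ 4 (mod 12).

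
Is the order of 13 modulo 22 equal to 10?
Yes, ord_22(13) = 10.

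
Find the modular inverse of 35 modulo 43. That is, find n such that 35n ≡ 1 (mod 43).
16

Using Extended Euclidean Algorithm:
gcd(35, 43) = 1
Bezout coefficients: 35 × 16 + 43 × -13 = 1
So 35 × 16 ≡ 1 (mod 43)
The inverse is 16 mod 43 = 16
Verification: 35 × 16 = 560 = 13 × 43 + 1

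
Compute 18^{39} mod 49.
1

Using successive squaring:
Binary expansion of 39: 100111
Powers of 18 mod 49 (each is the square of the previous):
  18^1 ≡ 18 (mod 49)
  18^2 ≡ 18² = 324 ≡ 30 (mod 49)
  18^4 ≡ 30² = 900 ≡ 18 (mod 49)
  18^8 ≡ 18² = 324 ≡ 30 (mod 49)
  18^16 ≡ 30² = 900 ≡ 18 (mod 49)
  18^32 ≡ 18² = 324 ≡ 30 (mod 49)
39 = 32 + 4 + 2 + 1, so 18^39 = 18^32 × 18^4 × 18^2 × 18^1 ≡ 30 × 18 × 30 × 18 (mod 49)
Multiplying step by step:
  30 × 18 = 540 ≡ 1 (mod 49)
  1 × 30 = 30 ≡ 30 (mod 49)
  30 × 18 = 540 ≡ 1 (mod 49)
Result: 18^39 ≡ 1 (mod 49)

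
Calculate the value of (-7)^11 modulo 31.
Using repeated squaring. (-7) ≡ 24 (mod 31). 11 = 8 + 2 + 1 (binary 1011). Repeated squaring mod 31: 24^1 ≡ 24; 24^2 ≡ 24² = 576 ≡ 18; 24^4 ≡ 18² = 324 ≡ 14; 24^8 ≡ 14² = 196 ≡ 10. Multiply: (-7)^11 ≡ 24^8 × 24^2 × 24^1 ≡ 10 × 18 × 24 (mod 31): 10 × 18 = 180 ≡ 25; 25 × 24 = 600 ≡ 11. So (-7)^11 ≡ 11 (mod 31).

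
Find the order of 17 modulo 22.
Powers of 17 mod 22: 17^1≡17, 17^2≡3, 17^3≡7, 17^4≡9, 17^5≡21, 17^6≡5, 17^7≡19, 17^8≡15, 17^9≡13, 17^10≡1. Order = 10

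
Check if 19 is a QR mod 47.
By Euler's criterion: 19^{23} ≡ 46 (mod 47). Since this equals -1 (≡ 46), 19 is not a QR.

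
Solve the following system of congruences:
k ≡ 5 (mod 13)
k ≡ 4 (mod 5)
44

Using the Chinese Remainder Theorem:
M = product of moduli = 65
For equation 1: M_1 = 5, 5 ≡ 5 (mod 13), inverse of 5 mod 13 is 8 (check: 5 × 8 = 40 ≡ 1 (mod 13))
For equation 2: M_2 = 13, 13 ≡ 3 (mod 5), inverse of 13 mod 5 is 2 (check: 3 × 2 = 6 ≡ 1 (mod 5))
Combine: k ≡ Σ r_i×M_i×(M_i⁻¹ mod m_i) = 5×5×8 + 4×13×2 = 200 + 104 = 304
304 mod 65 = 44
k ≡ 44 (mod 65)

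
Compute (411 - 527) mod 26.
14

(411 - 527) = -116
-116 mod 26 = 14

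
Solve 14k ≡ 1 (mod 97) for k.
7

Using Extended Euclidean Algorithm:
gcd(14, 97) = 1
Bezout coefficients: 14 × 7 + 97 × -1 = 1
So 14 × 7 ≡ 1 (mod 97)
The inverse is 7 mod 97 = 7
Verification: 14 × 7 = 98 = 1 × 97 + 1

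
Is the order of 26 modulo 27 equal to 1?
No, the actual order is 2, not 1.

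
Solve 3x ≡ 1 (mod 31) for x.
3^(-1) ≡ 21 (mod 31). Verification: 3 × 21 = 63 ≡ 1 (mod 31)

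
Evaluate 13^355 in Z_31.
Using Fermat: 13^{30} ≡ 1 (mod 31). 355 ≡ 25 (mod 30). So 13^{355} ≡ 13^{25} ≡ 26 (mod 31)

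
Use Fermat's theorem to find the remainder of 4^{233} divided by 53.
40

By Fermat's Little Theorem, a^(p-1) ≡ 1 (mod p) for prime p and gcd(a, p) = 1
Here p = 53, so 4^52 ≡ 1 (mod 53)
We can reduce the exponent: 233 mod 52 = 25
So 4^233 ≡ 4^25 (mod 53)
Computing: 4^25 mod 53 = 40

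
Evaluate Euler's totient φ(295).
232

Prime factorization: 295 = 5 × 59
Using the formula φ(n) = n × Π(1 - 1/p) for each prime factor p:
φ(295) = 295 × (1 - 1/5) × (1 - 1/59)
φ(295) = 232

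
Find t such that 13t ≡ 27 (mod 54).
27

Since gcd(13, 54) = 1 divides 27, a solution exists.
Multiply both sides by the inverse of 13 mod 54:
  13^(-1) mod 54 = 25
  x ≡ 25 × 27 ≡ 675 ≡ 27 (mod 54)
Verification: 13 × 27 = 351 = 6 × 54 + 27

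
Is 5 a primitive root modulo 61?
p - 1 = 60 has prime divisors 2, 3, 5. Check 5^(60/q) mod 61 for each: 5^(60/2) = 5^30 ≡ 1, 5^(60/3) = 5^20 ≡ 47, 5^(60/5) = 5^12 ≡ 20 (mod 61). Since 5^30 ≡ 1 (mod 61), the order of 5 divides 30 (in fact the order is 30) ≠ 60, so it is not a primitive root.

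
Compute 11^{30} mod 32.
9

Using successive squaring:
Binary expansion of 30: 11110
Powers of 11 mod 32 (each is the square of the previous):
  11^1 ≡ 11 (mod 32)
  11^2 ≡ 11² = 121 ≡ 25 (mod 32)
  11^4 ≡ 25² = 625 ≡ 17 (mod 32)
  11^8 ≡ 17² = 289 ≡ 1 (mod 32)
  11^16 ≡ 1² = 1 ≡ 1 (mod 32)
30 = 16 + 8 + 4 + 2, so 11^30 = 11^16 × 11^8 × 11^4 × 11^2 ≡ 1 × 1 × 17 × 25 (mod 32)
Multiplying step by step:
  1 × 1 = 1 ≡ 1 (mod 32)
  1 × 17 = 17 ≡ 17 (mod 32)
  17 × 25 = 425 ≡ 9 (mod 32)
Result: 11^30 ≡ 9 (mod 32)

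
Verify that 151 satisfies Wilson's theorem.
(150)! mod 151 = 150. Since this equals -1 (mod 151), Wilson confirms 151 is prime.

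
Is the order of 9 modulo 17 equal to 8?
Yes, ord_17(9) = 8.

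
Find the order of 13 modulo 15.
Powers of 13 mod 15: 13^1≡13, 13^2≡4, 13^3≡7, 13^4≡1. Order = 4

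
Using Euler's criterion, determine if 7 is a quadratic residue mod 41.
By Euler's criterion: 7^{20} ≡ 40 (mod 41). Since this equals -1 (≡ 40), 7 is not a QR.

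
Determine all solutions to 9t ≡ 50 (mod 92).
26

Since gcd(9, 92) = 1 divides 50, a solution exists.
Multiply both sides by the inverse of 9 mod 92:
  9^(-1) mod 92 = 41
  x ≡ 41 × 50 ≡ 2050 ≡ 26 (mod 92)
Verification: 9 × 26 = 234 = 2 × 92 + 50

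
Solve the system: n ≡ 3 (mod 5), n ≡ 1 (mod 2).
M = 5 × 2 = 10. M₁ = 2, y₁ ≡ 3 (mod 5). M₂ = 5, y₂ ≡ 1 (mod 2). n = 3×2×3 + 1×5×1 ≡ 3 (mod 10)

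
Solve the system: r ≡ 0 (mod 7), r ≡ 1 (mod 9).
M = 7 × 9 = 63. M₁ = 9, y₁ ≡ 4 (mod 7). M₂ = 7, y₂ ≡ 4 (mod 9). r = 0×9×4 + 1×7×4 ≡ 28 (mod 63)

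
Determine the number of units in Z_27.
18

Prime factorization: 27 = 3^3
Using the formula φ(n) = n × Π(1 - 1/p) for each prime factor p:
φ(27) = 27 × (1 - 1/3)
φ(27) = 18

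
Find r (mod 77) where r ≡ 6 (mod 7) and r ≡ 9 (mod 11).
M = 7 × 11 = 77. M₁ = 11, y₁ ≡ 2 (mod 7). M₂ = 7, y₂ ≡ 8 (mod 11). r = 6×11×2 + 9×7×8 ≡ 20 (mod 77)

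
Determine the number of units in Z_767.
696

Prime factorization: 767 = 13 × 59
Using the formula φ(n) = n × Π(1 - 1/p) for each prime factor p:
φ(767) = 767 × (1 - 1/13) × (1 - 1/59)
φ(767) = 696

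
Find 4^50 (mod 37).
Using Fermat: 4^{36} ≡ 1 (mod 37). 50 ≡ 14 (mod 36). So 4^{50} ≡ 4^{14} ≡ 12 (mod 37)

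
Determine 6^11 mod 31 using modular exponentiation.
Using repeated squaring. 11 = 8 + 2 + 1 (binary 1011). Repeated squaring mod 31: 6^1 ≡ 6; 6^2 ≡ 6² = 36 ≡ 5; 6^4 ≡ 5² = 25 ≡ 25; 6^8 ≡ 25² = 625 ≡ 5. Multiply: 6^11 = 6^8 × 6^2 × 6^1 ≡ 5 × 5 × 6 (mod 31): 5 × 5 = 25 ≡ 25; 25 × 6 = 150 ≡ 26. So 6^11 ≡ 26 (mod 31).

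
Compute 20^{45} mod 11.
1

Using successive squaring:
Binary expansion of 45: 101101
Powers of 20 mod 11 (each is the square of the previous):
  20^1 ≡ 9 (mod 11)
  20^2 ≡ 9² = 81 ≡ 4 (mod 11)
  20^4 ≡ 4² = 16 ≡ 5 (mod 11)
  20^8 ≡ 5² = 25 ≡ 3 (mod 11)
  20^16 ≡ 3² = 9 ≡ 9 (mod 11)
  20^32 ≡ 9² = 81 ≡ 4 (mod 11)
45 = 32 + 8 + 4 + 1, so 20^45 = 20^32 × 20^8 × 20^4 × 20^1 ≡ 4 × 3 × 5 × 9 (mod 11)
Multiplying step by step:
  4 × 3 = 12 ≡ 1 (mod 11)
  1 × 5 = 5 ≡ 5 (mod 11)
  5 × 9 = 45 ≡ 1 (mod 11)
Result: 20^45 ≡ 1 (mod 11)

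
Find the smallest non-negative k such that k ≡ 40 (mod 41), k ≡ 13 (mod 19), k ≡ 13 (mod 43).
26157

Using the Chinese Remainder Theorem:
M = product of moduli = 33497
For equation 1: M_1 = 817, 817 ≡ 38 (mod 41), inverse of 817 mod 41 is 27 (check: 38 × 27 = 1026 ≡ 1 (mod 41))
For equation 2: M_2 = 1763, 1763 ≡ 15 (mod 19), inverse of 1763 mod 19 is 14 (check: 15 × 14 = 210 ≡ 1 (mod 19))
For equation 3: M_3 = 779, 779 ≡ 5 (mod 43), inverse of 779 mod 43 is 26 (check: 5 × 26 = 130 ≡ 1 (mod 43))
Combine: k ≡ Σ r_i×M_i×(M_i⁻¹ mod m_i) = 40×817×27 + 13×1763×14 + 13×779×26 = 882360 + 320866 + 263302 = 1466528
1466528 mod 33497 = 26157
k ≡ 26157 (mod 33497)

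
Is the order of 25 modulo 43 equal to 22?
No, the actual order is 21, not 22.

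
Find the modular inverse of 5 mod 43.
5^(-1) ≡ 26 (mod 43). Verification: 5 × 26 = 130 ≡ 1 (mod 43)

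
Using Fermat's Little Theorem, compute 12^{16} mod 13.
1

By Fermat's Little Theorem, a^(p-1) ≡ 1 (mod p) for prime p and gcd(a, p) = 1
Here p = 13, so 12^12 ≡ 1 (mod 13)
We can reduce the exponent: 16 mod 12 = 4
So 12^16 ≡ 12^4 (mod 13)
Computing: 12^4 mod 13 = 1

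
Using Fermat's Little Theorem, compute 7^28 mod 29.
By Fermat's Little Theorem, 7^{28} ≡ 1 (mod 29) since 29 is prime and gcd(7, 29) = 1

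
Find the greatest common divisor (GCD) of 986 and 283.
1

Using the Euclidean algorithm:
986 = 3 × 283 + 137
283 = 2 × 137 + 9
137 = 15 × 9 + 2
9 = 4 × 2 + 1
2 = 2 × 1 + 0

GCD(986, 283) = 1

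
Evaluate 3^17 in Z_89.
Using repeated squaring. 17 = 16 + 1 (binary 10001). Repeated squaring mod 89: 3^1 ≡ 3; 3^2 ≡ 3² = 9 ≡ 9; 3^4 ≡ 9² = 81 ≡ 81; 3^8 ≡ 81² = 6561 ≡ 64; 3^16 ≡ 64² = 4096 ≡ 2. Multiply: 3^17 = 3^16 × 3^1 ≡ 2 × 3 (mod 89): 2 × 3 = 6 ≡ 6. So 3^17 ≡ 6 (mod 89).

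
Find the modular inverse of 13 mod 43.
13^(-1) ≡ 10 (mod 43). Verification: 13 × 10 = 130 ≡ 1 (mod 43)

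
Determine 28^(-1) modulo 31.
28^(-1) ≡ 10 (mod 31). Verification: 28 × 10 = 280 ≡ 1 (mod 31)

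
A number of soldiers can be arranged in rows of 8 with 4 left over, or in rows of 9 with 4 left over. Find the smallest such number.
M = 8 × 9 = 72. M₁ = 9, y₁ ≡ 1 (mod 8). M₂ = 8, y₂ ≡ 8 (mod 9). m = 4×9×1 + 4×8×8 ≡ 4 (mod 72). The smallest positive such number is 4.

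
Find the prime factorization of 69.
3 × 23

Divide by primes starting from smallest:
69 ÷ 3 = 23
23 ÷ 23 = 1

69 = 3 × 23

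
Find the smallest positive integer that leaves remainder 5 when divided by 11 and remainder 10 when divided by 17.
M = 11 × 17 = 187. M₁ = 17, y₁ ≡ 2 (mod 11). M₂ = 11, y₂ ≡ 14 (mod 17). k = 5×17×2 + 10×11×14 ≡ 27 (mod 187). The smallest positive such number is 27.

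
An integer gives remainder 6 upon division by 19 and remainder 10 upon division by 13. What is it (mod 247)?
M = 19 × 13 = 247. M₁ = 13, y₁ ≡ 3 (mod 19). M₂ = 19, y₂ ≡ 11 (mod 13). t = 6×13×3 + 10×19×11 ≡ 101 (mod 247). The smallest positive such number is 101.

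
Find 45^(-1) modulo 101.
9

Using Extended Euclidean Algorithm:
gcd(45, 101) = 1
Bezout coefficients: 45 × 9 + 101 × -4 = 1
So 45 × 9 ≡ 1 (mod 101)
The inverse is 9 mod 101 = 9
Verification: 45 × 9 = 405 = 4 × 101 + 1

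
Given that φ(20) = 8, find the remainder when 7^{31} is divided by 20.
By Euler: 7^{8} ≡ 1 (mod 20) since gcd(7, 20) = 1. 31 = 3×8 + 7. So 7^{31} ≡ 7^{7} ≡ 3 (mod 20)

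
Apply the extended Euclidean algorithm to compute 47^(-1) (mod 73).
Extended GCD: 47(14) + 73(-9) = 1. So 47^(-1) ≡ 14 ≡ 14 (mod 73). Verify: 47 × 14 = 658 ≡ 1 (mod 73)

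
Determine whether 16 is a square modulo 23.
By Euler's criterion: 16^{11} ≡ 1 (mod 23). Since this equals 1, 16 is a QR.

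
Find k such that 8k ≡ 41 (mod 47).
11

Since gcd(8, 47) = 1 divides 41, a solution exists.
Multiply both sides by the inverse of 8 mod 47:
  8^(-1) mod 47 = 6
  x ≡ 6 × 41 ≡ 246 ≡ 11 (mod 47)
Verification: 8 × 11 = 88 = 1 × 47 + 41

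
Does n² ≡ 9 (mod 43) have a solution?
By Euler's criterion: 9^{21} ≡ 1 (mod 43). Since this equals 1, 9 is a QR.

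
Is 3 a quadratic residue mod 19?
By Euler's criterion: 3^{9} ≡ 18 (mod 19). Since this equals -1 (≡ 18), 3 is not a QR.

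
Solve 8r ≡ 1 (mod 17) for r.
8^(-1) ≡ 15 (mod 17). Verification: 8 × 15 = 120 ≡ 1 (mod 17)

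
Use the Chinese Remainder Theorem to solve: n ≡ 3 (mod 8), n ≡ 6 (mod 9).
M = 8 × 9 = 72. M₁ = 9, y₁ ≡ 1 (mod 8). M₂ = 8, y₂ ≡ 8 (mod 9). n = 3×9×1 + 6×8×8 ≡ 51 (mod 72)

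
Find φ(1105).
768

Prime factorization: 1105 = 5 × 13 × 17
Using the formula φ(n) = n × Π(1 - 1/p) for each prime factor p:
φ(1105) = 1105 × (1 - 1/5) × (1 - 1/13) × (1 - 1/17)
φ(1105) = 768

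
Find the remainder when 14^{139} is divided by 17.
By Fermat: 14^{16} ≡ 1 (mod 17). 139 = 8×16 + 11. So 14^{139} ≡ 14^{11} ≡ 10 (mod 17)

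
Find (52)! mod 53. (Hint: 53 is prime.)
By Wilson's theorem, (52)! ≡ -1 ≡ 52 (mod 53)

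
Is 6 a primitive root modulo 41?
p - 1 = 40 has prime divisors 2, 5. Check 6^(40/q) mod 41 for each: 6^(40/2) = 6^20 ≡ 40, 6^(40/5) = 6^8 ≡ 10 (mod 41). None of these is 1, so 6 has order 40 = φ(41), so it is a primitive root mod 41.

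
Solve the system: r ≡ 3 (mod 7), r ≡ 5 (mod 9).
M = 7 × 9 = 63. M₁ = 9, y₁ ≡ 4 (mod 7). M₂ = 7, y₂ ≡ 4 (mod 9). r = 3×9×4 + 5×7×4 ≡ 59 (mod 63)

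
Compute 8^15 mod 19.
Using repeated squaring. 15 = 8 + 4 + 2 + 1 (binary 1111). Repeated squaring mod 19: 8^1 ≡ 8; 8^2 ≡ 8² = 64 ≡ 7; 8^4 ≡ 7² = 49 ≡ 11; 8^8 ≡ 11² = 121 ≡ 7. Multiply: 8^15 = 8^8 × 8^4 × 8^2 × 8^1 ≡ 7 × 11 × 7 × 8 (mod 19): 7 × 11 = 77 ≡ 1; 1 × 7 = 7 ≡ 7; 7 × 8 = 56 ≡ 18. So 8^15 ≡ 18 (mod 19).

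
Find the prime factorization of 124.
2^2 × 31

Divide by primes starting from smallest:
124 ÷ 2 = 62
62 ÷ 2 = 31
31 ÷ 31 = 1

124 = 2^2 × 31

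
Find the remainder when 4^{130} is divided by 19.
By Fermat: 4^{18} ≡ 1 (mod 19). 130 = 7×18 + 4. So 4^{130} ≡ 4^{4} ≡ 9 (mod 19)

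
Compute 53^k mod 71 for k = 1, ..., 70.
g^1, g^2, ..., g^{70} mod 71: {53, 40, 61, 38, 26, 29, 46, 24, 65, 37, 44, 60, 56, 57, 39, 8, 69, 36, 62, 20, 66, 19, 13, 50, 23, 12, 68, 54, 22, 30, 28, 64, 55, 4, 70, 18, 31, 10, 33, 45, 42, 25, 47, 6, 34, 27, 11, 15, 14, 32, 63, 2, 35, 9, 51, 5, 52, 58, 21, 48, 59, 3, 17, 49, 41, 43, 7, 16, 67, 1}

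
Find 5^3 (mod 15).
3 = 2 + 1 (binary 11). Repeated squaring mod 15: 5^1 ≡ 5; 5^2 ≡ 5² = 25 ≡ 10. Multiply: 5^3 = 5^2 × 5^1 ≡ 10 × 5 (mod 15): 10 × 5 = 50 ≡ 5. So 5^3 ≡ 5 (mod 15).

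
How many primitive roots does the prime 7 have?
Number of primitive roots mod 7 = φ(6) = 2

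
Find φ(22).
10

Prime factorization: 22 = 2 × 11
Using the formula φ(n) = n × Π(1 - 1/p) for each prime factor p:
φ(22) = 22 × (1 - 1/2) × (1 - 1/11)
φ(22) = 10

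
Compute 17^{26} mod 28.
9

Using successive squaring:
Binary expansion of 26: 11010
Powers of 17 mod 28 (each is the square of the previous):
  17^1 ≡ 17 (mod 28)
  17^2 ≡ 17² = 289 ≡ 9 (mod 28)
  17^4 ≡ 9² = 81 ≡ 25 (mod 28)
  17^8 ≡ 25² = 625 ≡ 9 (mod 28)
  17^16 ≡ 9² = 81 ≡ 25 (mod 28)
26 = 16 + 8 + 2, so 17^26 = 17^16 × 17^8 × 17^2 ≡ 25 × 9 × 9 (mod 28)
Multiplying step by step:
  25 × 9 = 225 ≡ 1 (mod 28)
  1 × 9 = 9 ≡ 9 (mod 28)
Result: 17^26 ≡ 9 (mod 28)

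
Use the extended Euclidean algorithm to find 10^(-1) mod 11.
Extended GCD: 10(-1) + 11(1) = 1. So 10^(-1) ≡ 10 ≡ 10 (mod 11). Verify: 10 × 10 = 100 ≡ 1 (mod 11)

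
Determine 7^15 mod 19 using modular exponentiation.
Using repeated squaring. 15 = 8 + 4 + 2 + 1 (binary 1111). Repeated squaring mod 19: 7^1 ≡ 7; 7^2 ≡ 7² = 49 ≡ 11; 7^4 ≡ 11² = 121 ≡ 7; 7^8 ≡ 7² = 49 ≡ 11. Multiply: 7^15 = 7^8 × 7^4 × 7^2 × 7^1 ≡ 11 × 7 × 11 × 7 (mod 19): 11 × 7 = 77 ≡ 1; 1 × 11 = 11 ≡ 11; 11 × 7 = 77 ≡ 1. So 7^15 ≡ 1 (mod 19).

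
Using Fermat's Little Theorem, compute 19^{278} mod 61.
15

By Fermat's Little Theorem, a^(p-1) ≡ 1 (mod p) for prime p and gcd(a, p) = 1
Here p = 61, so 19^60 ≡ 1 (mod 61)
We can reduce the exponent: 278 mod 60 = 38
So 19^278 ≡ 19^38 (mod 61)
Computing: 19^38 mod 61 = 15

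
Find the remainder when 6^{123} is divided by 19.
By Fermat: 6^{18} ≡ 1 (mod 19). 123 = 6×18 + 15. So 6^{123} ≡ 6^{15} ≡ 11 (mod 19)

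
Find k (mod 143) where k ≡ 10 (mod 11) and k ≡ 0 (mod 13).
M = 11 × 13 = 143. M₁ = 13, y₁ ≡ 6 (mod 11). M₂ = 11, y₂ ≡ 6 (mod 13). k = 10×13×6 + 0×11×6 ≡ 65 (mod 143)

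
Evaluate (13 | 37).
(13/37) = 13^{18} mod 37 = -1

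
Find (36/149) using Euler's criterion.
(36/149) = 36^{74} mod 149 = 1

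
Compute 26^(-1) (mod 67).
49

Using Extended Euclidean Algorithm:
gcd(26, 67) = 1
Bezout coefficients: 26 × -18 + 67 × 7 = 1
So 26 × -18 ≡ 1 (mod 67)
The inverse is -18 mod 67 = 49
Verification: 26 × 49 = 1274 = 19 × 67 + 1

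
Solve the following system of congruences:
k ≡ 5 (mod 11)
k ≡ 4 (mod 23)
27

Using the Chinese Remainder Theorem:
M = product of moduli = 253
For equation 1: M_1 = 23, 23 ≡ 1 (mod 11), inverse of 23 mod 11 is 1 (check: 1 × 1 = 1 ≡ 1 (mod 11))
For equation 2: M_2 = 11, 11 ≡ 11 (mod 23), inverse of 11 mod 23 is 21 (check: 11 × 21 = 231 ≡ 1 (mod 23))
Combine: k ≡ Σ r_i×M_i×(M_i⁻¹ mod m_i) = 5×23×1 + 4×11×21 = 115 + 924 = 1039
1039 mod 253 = 27
k ≡ 27 (mod 253)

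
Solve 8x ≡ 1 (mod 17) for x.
15

Using Extended Euclidean Algorithm:
gcd(8, 17) = 1
Bezout coefficients: 8 × -2 + 17 × 1 = 1
So 8 × -2 ≡ 1 (mod 17)
The inverse is -2 mod 17 = 15
Verification: 8 × 15 = 120 = 7 × 17 + 1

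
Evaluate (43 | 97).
(43/97) = 43^{48} mod 97 = 1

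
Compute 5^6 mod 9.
6 = 4 + 2 (binary 110). Repeated squaring mod 9: 5^1 ≡ 5; 5^2 ≡ 5² = 25 ≡ 7; 5^4 ≡ 7² = 49 ≡ 4. Multiply: 5^6 = 5^4 × 5^2 ≡ 4 × 7 (mod 9): 4 × 7 = 28 ≡ 1. So 5^6 ≡ 1 (mod 9).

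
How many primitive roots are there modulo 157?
Number of primitive roots mod 157 = φ(156) = 48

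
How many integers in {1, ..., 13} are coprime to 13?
12

Prime factorization: 13 = 13
Using the formula φ(n) = n × Π(1 - 1/p) for each prime factor p:
φ(13) = 13 × (1 - 1/13)
φ(13) = 12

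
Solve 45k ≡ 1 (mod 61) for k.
19

Using Extended Euclidean Algorithm:
gcd(45, 61) = 1
Bezout coefficients: 45 × 19 + 61 × -14 = 1
So 45 × 19 ≡ 1 (mod 61)
The inverse is 19 mod 61 = 19
Verification: 45 × 19 = 855 = 14 × 61 + 1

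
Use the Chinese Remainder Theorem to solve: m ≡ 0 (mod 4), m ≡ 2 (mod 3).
M = 4 × 3 = 12. M₁ = 3, y₁ ≡ 3 (mod 4). M₂ = 4, y₂ ≡ 1 (mod 3). m = 0×3×3 + 2×4×1 ≡ 8 (mod 12)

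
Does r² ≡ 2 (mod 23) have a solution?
By Euler's criterion: 2^{11} ≡ 1 (mod 23). Since this equals 1, 2 is a QR.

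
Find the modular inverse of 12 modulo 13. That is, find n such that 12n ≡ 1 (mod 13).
12

Using Extended Euclidean Algorithm:
gcd(12, 13) = 1
Bezout coefficients: 12 × -1 + 13 × 1 = 1
So 12 × -1 ≡ 1 (mod 13)
The inverse is -1 mod 13 = 12
Verification: 12 × 12 = 144 = 11 × 13 + 1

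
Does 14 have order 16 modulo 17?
p - 1 = 16 has prime divisors 2. Check 14^(16/q) mod 17 for each: 14^(16/2) = 14^8 ≡ 16 (mod 17). None of these is 1, so 14 has order 16 = φ(17), so it is a primitive root mod 17.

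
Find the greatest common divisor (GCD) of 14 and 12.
2

Using the Euclidean algorithm:
14 = 1 × 12 + 2
12 = 6 × 2 + 0

GCD(14, 12) = 2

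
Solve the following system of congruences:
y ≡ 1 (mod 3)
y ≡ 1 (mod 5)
1

Using the Chinese Remainder Theorem:
M = product of moduli = 15
For equation 1: M_1 = 5, 5 ≡ 2 (mod 3), inverse of 5 mod 3 is 2 (check: 2 × 2 = 4 ≡ 1 (mod 3))
For equation 2: M_2 = 3, 3 ≡ 3 (mod 5), inverse of 3 mod 5 is 2 (check: 3 × 2 = 6 ≡ 1 (mod 5))
Combine: y ≡ Σ r_i×M_i×(M_i⁻¹ mod m_i) = 1×5×2 + 1×3×2 = 10 + 6 = 16
16 mod 15 = 1
y ≡ 1 (mod 15)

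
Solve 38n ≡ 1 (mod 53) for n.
38^(-1) ≡ 7 (mod 53). Verification: 38 × 7 = 266 ≡ 1 (mod 53)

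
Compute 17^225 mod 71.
Using Fermat: 17^{70} ≡ 1 (mod 71). 225 ≡ 15 (mod 70). So 17^{225} ≡ 17^{15} ≡ 70 (mod 71)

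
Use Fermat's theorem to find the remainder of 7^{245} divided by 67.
28

By Fermat's Little Theorem, a^(p-1) ≡ 1 (mod p) for prime p and gcd(a, p) = 1
Here p = 67, so 7^66 ≡ 1 (mod 67)
We can reduce the exponent: 245 mod 66 = 47
So 7^245 ≡ 7^47 (mod 67)
Computing: 7^47 mod 67 = 28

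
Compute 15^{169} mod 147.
15

Using successive squaring:
Binary expansion of 169: 10101001
Powers of 15 mod 147 (each is the square of the previous):
  15^1 ≡ 15 (mod 147)
  15^2 ≡ 15² = 225 ≡ 78 (mod 147)
  15^4 ≡ 78² = 6084 ≡ 57 (mod 147)
  15^8 ≡ 57² = 3249 ≡ 15 (mod 147)
  15^16 ≡ 15² = 225 ≡ 78 (mod 147)
  15^32 ≡ 78² = 6084 ≡ 57 (mod 147)
  15^64 ≡ 57² = 3249 ≡ 15 (mod 147)
  15^128 ≡ 15² = 225 ≡ 78 (mod 147)
169 = 128 + 32 + 8 + 1, so 15^169 = 15^128 × 15^32 × 15^8 × 15^1 ≡ 78 × 57 × 15 × 15 (mod 147)
Multiplying step by step:
  78 × 57 = 4446 ≡ 36 (mod 147)
  36 × 15 = 540 ≡ 99 (mod 147)
  99 × 15 = 1485 ≡ 15 (mod 147)
Result: 15^169 ≡ 15 (mod 147)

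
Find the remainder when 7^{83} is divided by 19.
By Fermat: 7^{18} ≡ 1 (mod 19). 83 = 4×18 + 11. So 7^{83} ≡ 7^{11} ≡ 11 (mod 19)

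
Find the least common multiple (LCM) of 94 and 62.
2914

First find GCD(94, 62) using the Euclidean algorithm:
94 = 1 × 62 + 32
62 = 1 × 32 + 30
32 = 1 × 30 + 2
30 = 15 × 2 + 0
GCD(94, 62) = 2

LCM formula: LCM(a, b) = (a × b) / GCD(a, b)
LCM(94, 62) = (94 × 62) / 2
LCM(94, 62) = 5828 / 2
LCM(94, 62) = 2914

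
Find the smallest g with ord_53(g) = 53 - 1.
p - 1 = 52 has prime divisors 2, 13. h is a primitive root mod 53 iff h^(52/q) ≢ 1 (mod 53) for each such q.
h = 2: 2^26 ≡ 52, 2^4 ≡ 16 (mod 53); none is 1, so 2 has order 52 and is a primitive root.
The smallest primitive root mod 53 is g = 2.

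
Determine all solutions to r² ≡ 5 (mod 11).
The square roots of 5 mod 11 are 4 and 7. Verify: 4² = 16 ≡ 5 (mod 11)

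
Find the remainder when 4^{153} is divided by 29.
By Fermat: 4^{28} ≡ 1 (mod 29). 153 = 5×28 + 13. So 4^{153} ≡ 4^{13} ≡ 22 (mod 29)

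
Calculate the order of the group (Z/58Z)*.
28

Prime factorization: 58 = 2 × 29
Using the formula φ(n) = n × Π(1 - 1/p) for each prime factor p:
φ(58) = 58 × (1 - 1/2) × (1 - 1/29)
φ(58) = 28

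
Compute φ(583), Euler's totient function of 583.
520

Prime factorization: 583 = 11 × 53
Using the formula φ(n) = n × Π(1 - 1/p) for each prime factor p:
φ(583) = 583 × (1 - 1/11) × (1 - 1/53)
φ(583) = 520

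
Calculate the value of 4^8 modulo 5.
8 = 8 (binary 1000). Repeated squaring mod 5: 4^1 ≡ 4; 4^2 ≡ 4² = 16 ≡ 1; 4^4 ≡ 1² = 1 ≡ 1; 4^8 ≡ 1² = 1 ≡ 1. So 4^8 ≡ 1 (mod 5).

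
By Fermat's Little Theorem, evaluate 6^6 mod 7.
By Fermat's Little Theorem, 6^{6} ≡ 1 (mod 7) since 7 is prime and gcd(6, 7) = 1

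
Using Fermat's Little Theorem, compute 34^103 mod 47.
By Fermat: 34^{46} ≡ 1 (mod 47). 103 = 2×46 + 11. So 34^{103} ≡ 34^{11} ≡ 21 (mod 47)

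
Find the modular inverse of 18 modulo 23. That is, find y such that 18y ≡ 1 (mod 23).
9

Using Extended Euclidean Algorithm:
gcd(18, 23) = 1
Bezout coefficients: 18 × 9 + 23 × -7 = 1
So 18 × 9 ≡ 1 (mod 23)
The inverse is 9 mod 23 = 9
Verification: 18 × 9 = 162 = 7 × 23 + 1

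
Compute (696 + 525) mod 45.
6

(696 + 525) = 1221
1221 mod 45 = 6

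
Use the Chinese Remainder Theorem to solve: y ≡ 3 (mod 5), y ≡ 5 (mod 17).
73

Using the Chinese Remainder Theorem:
M = product of moduli = 85
For equation 1: M_1 = 17, 17 ≡ 2 (mod 5), inverse of 17 mod 5 is 3 (check: 2 × 3 = 6 ≡ 1 (mod 5))
For equation 2: M_2 = 5, 5 ≡ 5 (mod 17), inverse of 5 mod 17 is 7 (check: 5 × 7 = 35 ≡ 1 (mod 17))
Combine: y ≡ Σ r_i×M_i×(M_i⁻¹ mod m_i) = 3×17×3 + 5×5×7 = 153 + 175 = 328
328 mod 85 = 73
y ≡ 73 (mod 85)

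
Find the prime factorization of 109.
109

Divide by primes starting from smallest:
109 ÷ 109 = 1

109 = 109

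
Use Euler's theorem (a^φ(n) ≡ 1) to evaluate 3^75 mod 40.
By Euler: 3^{16} ≡ 1 (mod 40) since gcd(3, 40) = 1. 75 = 4×16 + 11. So 3^{75} ≡ 3^{11} ≡ 27 (mod 40)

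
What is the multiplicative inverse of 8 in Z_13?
5

Using Extended Euclidean Algorithm:
gcd(8, 13) = 1
Bezout coefficients: 8 × 5 + 13 × -3 = 1
So 8 × 5 ≡ 1 (mod 13)
The inverse is 5 mod 13 = 5
Verification: 8 × 5 = 40 = 3 × 13 + 1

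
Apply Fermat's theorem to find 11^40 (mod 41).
By Fermat's Little Theorem, 11^{40} ≡ 1 (mod 41) since 41 is prime and gcd(11, 41) = 1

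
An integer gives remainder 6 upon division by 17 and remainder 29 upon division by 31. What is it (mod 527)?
M = 17 × 31 = 527. M₁ = 31, y₁ ≡ 11 (mod 17). M₂ = 17, y₂ ≡ 11 (mod 31). r = 6×31×11 + 29×17×11 ≡ 91 (mod 527). The smallest positive such number is 91.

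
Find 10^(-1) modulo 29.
3

Using Extended Euclidean Algorithm:
gcd(10, 29) = 1
Bezout coefficients: 10 × 3 + 29 × -1 = 1
So 10 × 3 ≡ 1 (mod 29)
The inverse is 3 mod 29 = 3
Verification: 10 × 3 = 30 = 1 × 29 + 1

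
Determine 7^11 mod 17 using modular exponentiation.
Using repeated squaring. 11 = 8 + 2 + 1 (binary 1011). Repeated squaring mod 17: 7^1 ≡ 7; 7^2 ≡ 7² = 49 ≡ 15; 7^4 ≡ 15² = 225 ≡ 4; 7^8 ≡ 4² = 16 ≡ 16. Multiply: 7^11 = 7^8 × 7^2 × 7^1 ≡ 16 × 15 × 7 (mod 17): 16 × 15 = 240 ≡ 2; 2 × 7 = 14 ≡ 14. So 7^11 ≡ 14 (mod 17).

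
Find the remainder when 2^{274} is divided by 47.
By Fermat: 2^{46} ≡ 1 (mod 47). 274 = 5×46 + 44. So 2^{274} ≡ 2^{44} ≡ 12 (mod 47)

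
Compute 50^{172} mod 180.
40

Using successive squaring:
Binary expansion of 172: 10101100
Powers of 50 mod 180 (each is the square of the previous):
  50^1 ≡ 50 (mod 180)
  50^2 ≡ 50² = 2500 ≡ 160 (mod 180)
  50^4 ≡ 160² = 25600 ≡ 40 (mod 180)
  50^8 ≡ 40² = 1600 ≡ 160 (mod 180)
  50^16 ≡ 160² = 25600 ≡ 40 (mod 180)
  50^32 ≡ 40² = 1600 ≡ 160 (mod 180)
  50^64 ≡ 160² = 25600 ≡ 40 (mod 180)
  50^128 ≡ 40² = 1600 ≡ 160 (mod 180)
172 = 128 + 32 + 8 + 4, so 50^172 = 50^128 × 50^32 × 50^8 × 50^4 ≡ 160 × 160 × 160 × 40 (mod 180)
Multiplying step by step:
  160 × 160 = 25600 ≡ 40 (mod 180)
  40 × 160 = 6400 ≡ 100 (mod 180)
  100 × 40 = 4000 ≡ 40 (mod 180)
Result: 50^172 ≡ 40 (mod 180)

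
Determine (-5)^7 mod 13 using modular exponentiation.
(-5) ≡ 8 (mod 13). 7 = 4 + 2 + 1 (binary 111). Repeated squaring mod 13: 8^1 ≡ 8; 8^2 ≡ 8² = 64 ≡ 12; 8^4 ≡ 12² = 144 ≡ 1. Multiply: (-5)^7 ≡ 8^4 × 8^2 × 8^1 ≡ 1 × 12 × 8 (mod 13): 1 × 12 = 12 ≡ 12; 12 × 8 = 96 ≡ 5. So (-5)^7 ≡ 5 (mod 13).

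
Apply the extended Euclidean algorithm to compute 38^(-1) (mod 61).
Extended GCD: 38(-8) + 61(5) = 1. So 38^(-1) ≡ 53 ≡ 53 (mod 61). Verify: 38 × 53 = 2014 ≡ 1 (mod 61)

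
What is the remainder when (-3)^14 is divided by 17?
Using repeated squaring. (-3) ≡ 14 (mod 17). 14 = 8 + 4 + 2 (binary 1110). Repeated squaring mod 17: 14^1 ≡ 14; 14^2 ≡ 14² = 196 ≡ 9; 14^4 ≡ 9² = 81 ≡ 13; 14^8 ≡ 13² = 169 ≡ 16. Multiply: (-3)^14 ≡ 14^8 × 14^4 × 14^2 ≡ 16 × 13 × 9 (mod 17): 16 × 13 = 208 ≡ 4; 4 × 9 = 36 ≡ 2. So (-3)^14 ≡ 2 (mod 17).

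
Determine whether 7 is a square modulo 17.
By Euler's criterion: 7^{8} ≡ 16 (mod 17). Since this equals -1 (≡ 16), 7 is not a QR.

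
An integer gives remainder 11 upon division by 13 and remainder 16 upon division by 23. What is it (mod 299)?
M = 13 × 23 = 299. M₁ = 23, y₁ ≡ 4 (mod 13). M₂ = 13, y₂ ≡ 16 (mod 23). y = 11×23×4 + 16×13×16 ≡ 154 (mod 299). The smallest positive such number is 154.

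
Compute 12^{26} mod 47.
36

Using successive squaring:
Binary expansion of 26: 11010
Powers of 12 mod 47 (each is the square of the previous):
  12^1 ≡ 12 (mod 47)
  12^2 ≡ 12² = 144 ≡ 3 (mod 47)
  12^4 ≡ 3² = 9 ≡ 9 (mod 47)
  12^8 ≡ 9² = 81 ≡ 34 (mod 47)
  12^16 ≡ 34² = 1156 ≡ 28 (mod 47)
26 = 16 + 8 + 2, so 12^26 = 12^16 × 12^8 × 12^2 ≡ 28 × 34 × 3 (mod 47)
Multiplying step by step:
  28 × 34 = 952 ≡ 12 (mod 47)
  12 × 3 = 36 ≡ 36 (mod 47)
Result: 12^26 ≡ 36 (mod 47)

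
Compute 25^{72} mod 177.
130

Using successive squaring:
Binary expansion of 72: 1001000
Powers of 25 mod 177 (each is the square of the previous):
  25^1 ≡ 25 (mod 177)
  25^2 ≡ 25² = 625 ≡ 94 (mod 177)
  25^4 ≡ 94² = 8836 ≡ 163 (mod 177)
  25^8 ≡ 163² = 26569 ≡ 19 (mod 177)
  25^16 ≡ 19² = 361 ≡ 7 (mod 177)
  25^32 ≡ 7² = 49 ≡ 49 (mod 177)
  25^64 ≡ 49² = 2401 ≡ 100 (mod 177)
72 = 64 + 8, so 25^72 = 25^64 × 25^8 ≡ 100 × 19 (mod 177)
Multiplying step by step:
  100 × 19 = 1900 ≡ 130 (mod 177)
Result: 25^72 ≡ 130 (mod 177)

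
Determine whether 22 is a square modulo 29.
By Euler's criterion: 22^{14} ≡ 1 (mod 29). Since this equals 1, 22 is a QR.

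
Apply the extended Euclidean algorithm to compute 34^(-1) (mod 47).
Extended GCD: 34(18) + 47(-13) = 1. So 34^(-1) ≡ 18 ≡ 18 (mod 47). Verify: 34 × 18 = 612 ≡ 1 (mod 47)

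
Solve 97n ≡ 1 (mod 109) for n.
9

Using Extended Euclidean Algorithm:
gcd(97, 109) = 1
Bezout coefficients: 97 × 9 + 109 × -8 = 1
So 97 × 9 ≡ 1 (mod 109)
The inverse is 9 mod 109 = 9
Verification: 97 × 9 = 873 = 8 × 109 + 1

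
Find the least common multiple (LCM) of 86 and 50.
2150

First find GCD(86, 50) using the Euclidean algorithm:
86 = 1 × 50 + 36
50 = 1 × 36 + 14
36 = 2 × 14 + 8
14 = 1 × 8 + 6
8 = 1 × 6 + 2
6 = 3 × 2 + 0
GCD(86, 50) = 2

LCM formula: LCM(a, b) = (a × b) / GCD(a, b)
LCM(86, 50) = (86 × 50) / 2
LCM(86, 50) = 4300 / 2
LCM(86, 50) = 2150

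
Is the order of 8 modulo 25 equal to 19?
No, the actual order is 20, not 19.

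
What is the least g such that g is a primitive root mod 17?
p - 1 = 16 has prime divisors 2. h is a primitive root mod 17 iff h^(16/q) ≢ 1 (mod 17) for each such q.
h = 2: 2^8 ≡ 1 (mod 17); 2^8 ≡ 1, so not a primitive root.
h = 3: 3^8 ≡ 16 (mod 17); none is 1, so 3 has order 16 and is a primitive root.
The smallest primitive root mod 17 is g = 3.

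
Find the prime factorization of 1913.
1913

Divide by primes starting from smallest:
1913 ÷ 1913 = 1

1913 = 1913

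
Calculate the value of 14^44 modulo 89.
Using repeated squaring. 44 = 32 + 8 + 4 (binary 101100). Repeated squaring mod 89: 14^1 ≡ 14; 14^2 ≡ 14² = 196 ≡ 18; 14^4 ≡ 18² = 324 ≡ 57; 14^8 ≡ 57² = 3249 ≡ 45; 14^16 ≡ 45² = 2025 ≡ 67; 14^32 ≡ 67² = 4489 ≡ 39. Multiply: 14^44 = 14^32 × 14^8 × 14^4 ≡ 39 × 45 × 57 (mod 89): 39 × 45 = 1755 ≡ 64; 64 × 57 = 3648 ≡ 88. So 14^44 ≡ 88 (mod 89).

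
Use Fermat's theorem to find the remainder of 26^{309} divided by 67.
24

By Fermat's Little Theorem, a^(p-1) ≡ 1 (mod p) for prime p and gcd(a, p) = 1
Here p = 67, so 26^66 ≡ 1 (mod 67)
We can reduce the exponent: 309 mod 66 = 45
So 26^309 ≡ 26^45 (mod 67)
Computing: 26^45 mod 67 = 24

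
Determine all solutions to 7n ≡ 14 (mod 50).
2

Since gcd(7, 50) = 1 divides 14, a solution exists.
Multiply both sides by the inverse of 7 mod 50:
  7^(-1) mod 50 = 43
  x ≡ 43 × 14 ≡ 602 ≡ 2 (mod 50)
Verification: 7 × 2 = 14 = 0 × 50 + 14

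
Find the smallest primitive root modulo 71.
7

A primitive root g modulo p has order p-1 = 70
Prime divisors of 70: [2, 5, 7]
g is a primitive root iff g^(70/q) ≢ 1 (mod 71) for each prime divisor q
Testing small values:
  g = 2: 2^35 ≡ 1, 2^14 ≡ 54, 2^10 ≡ 30 (mod 71) → 2^35 ≡ 1, not primitive root
  g = 3: 3^35 ≡ 1, 3^14 ≡ 54, 3^10 ≡ 48 (mod 71) → 3^35 ≡ 1, not primitive root
  g = 4: 4^35 ≡ 1, 4^14 ≡ 5, 4^10 ≡ 48 (mod 71) → 4^35 ≡ 1, not primitive root
  g = 5: 5^35 ≡ 1, 5^14 ≡ 57, 5^10 ≡ 1 (mod 71) → 5^35 ≡ 1, not primitive root
  g = 6: 6^35 ≡ 1, 6^14 ≡ 5, 6^10 ≡ 20 (mod 71) → 6^35 ≡ 1, not primitive root
  g = 7: 7^35 ≡ 70, 7^14 ≡ 54, 7^10 ≡ 45 (mod 71) → none is 1, primitive root!
The smallest primitive root is 7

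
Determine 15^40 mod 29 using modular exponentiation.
Using Fermat: 15^{28} ≡ 1 (mod 29). 40 ≡ 12 (mod 28). So 15^{40} ≡ 15^{12} ≡ 25 (mod 29)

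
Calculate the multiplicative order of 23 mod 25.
Powers of 23 mod 25: 23^1≡23, 23^2≡4, 23^3≡17, 23^4≡16, 23^5≡18, 23^6≡14, 23^7≡22, 23^8≡6, 23^9≡13, 23^10≡24, 23^11≡2, 23^12≡21, 23^13≡8, 23^14≡9, 23^15≡7, 23^16≡11, 23^17≡3, 23^18≡19, 23^19≡12, 23^20≡1. Order = 20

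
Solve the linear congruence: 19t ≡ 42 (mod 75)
18

Since gcd(19, 75) = 1 divides 42, a solution exists.
Multiply both sides by the inverse of 19 mod 75:
  19^(-1) mod 75 = 4
  x ≡ 4 × 42 ≡ 168 ≡ 18 (mod 75)
Verification: 19 × 18 = 342 = 4 × 75 + 42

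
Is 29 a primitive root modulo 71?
p - 1 = 70 has prime divisors 2, 5, 7. Check 29^(70/q) mod 71 for each: 29^(70/2) = 29^35 ≡ 1, 29^(70/5) = 29^14 ≡ 57, 29^(70/7) = 29^10 ≡ 48 (mod 71). Since 29^35 ≡ 1 (mod 71), the order of 29 divides 35 (in fact the order is 35) ≠ 70, so it is not a primitive root.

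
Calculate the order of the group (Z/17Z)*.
16

Prime factorization: 17 = 17
Using the formula φ(n) = n × Π(1 - 1/p) for each prime factor p:
φ(17) = 17 × (1 - 1/17)
φ(17) = 16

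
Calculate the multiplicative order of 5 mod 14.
Powers of 5 mod 14: 5^1≡5, 5^2≡11, 5^3≡13, 5^4≡9, 5^5≡3, 5^6≡1. Order = 6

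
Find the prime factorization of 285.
3 × 5 × 19

Divide by primes starting from smallest:
285 ÷ 3 = 95
95 ÷ 5 = 19
19 ÷ 19 = 1

285 = 3 × 5 × 19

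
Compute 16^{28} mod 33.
4

Using successive squaring:
Binary expansion of 28: 11100
Powers of 16 mod 33 (each is the square of the previous):
  16^1 ≡ 16 (mod 33)
  16^2 ≡ 16² = 256 ≡ 25 (mod 33)
  16^4 ≡ 25² = 625 ≡ 31 (mod 33)
  16^8 ≡ 31² = 961 ≡ 4 (mod 33)
  16^16 ≡ 4² = 16 ≡ 16 (mod 33)
28 = 16 + 8 + 4, so 16^28 = 16^16 × 16^8 × 16^4 ≡ 16 × 4 × 31 (mod 33)
Multiplying step by step:
  16 × 4 = 64 ≡ 31 (mod 33)
  31 × 31 = 961 ≡ 4 (mod 33)
Result: 16^28 ≡ 4 (mod 33)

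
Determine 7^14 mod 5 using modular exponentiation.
Using Fermat: 7^{4} ≡ 1 (mod 5). 14 ≡ 2 (mod 4). So 7^{14} ≡ 7^{2} ≡ 4 (mod 5)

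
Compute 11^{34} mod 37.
26

Using successive squaring:
Binary expansion of 34: 100010
Powers of 11 mod 37 (each is the square of the previous):
  11^1 ≡ 11 (mod 37)
  11^2 ≡ 11² = 121 ≡ 10 (mod 37)
  11^4 ≡ 10² = 100 ≡ 26 (mod 37)
  11^8 ≡ 26² = 676 ≡ 10 (mod 37)
  11^16 ≡ 10² = 100 ≡ 26 (mod 37)
  11^32 ≡ 26² = 676 ≡ 10 (mod 37)
34 = 32 + 2, so 11^34 = 11^32 × 11^2 ≡ 10 × 10 (mod 37)
Multiplying step by step:
  10 × 10 = 100 ≡ 26 (mod 37)
Result: 11^34 ≡ 26 (mod 37)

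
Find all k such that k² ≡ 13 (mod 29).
The square roots of 13 mod 29 are 10 and 19. Verify: 10² = 100 ≡ 13 (mod 29)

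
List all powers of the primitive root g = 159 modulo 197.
g^1, g^2, ..., g^{196} mod 197: {159, 65, 91, 88, 5, 7, 128, 61, 46, 25, 35, 49, 108, 33, 125, 175, 48, 146, 165, 34, 87, 43, 139, 37, 170, 41, 18, 104, 185, 62, 8, 90, 126, 137, 113, 40, 56, 39, 94, 171, 3, 83, 195, 76, 67, 15, 21, 187, 183, 138, 75, 105, 147, 127, 99, 178, 131, 144, 44, 101, 102, 64, 129, 23, 111, 116, 123, 54, 115, 161, 186, 24, 73, 181, 17, 142, 120, 168, 117, 85, 119, 9, 52, 191, 31, 4, 45, 63, 167, 155, 20, 28, 118, 47, 184, 100, 140, 196, 38, 132, 106, 109, 192, 190, 69, 136, 151, 172, 162, 148, 89, 164, 72, 22, 149, 51, 32, 163, 110, 154, 58, 160, 27, 156, 179, 93, 12, 135, 189, 107, 71, 60, 84, 157, 141, 158, 103, 26, 194, 114, 2, 121, 130, 182, 176, 10, 14, 59, 122, 92, 50, 70, 98, 19, 66, 53, 153, 96, 95, 133, 68, 174, 86, 81, 74, 143, 82, 36, 11, 173, 124, 16, 180, 55, 77, 29, 80, 112, 78, 188, 145, 6, 166, 193, 152, 134, 30, 42, 177, 169, 79, 150, 13, 97, 57, 1}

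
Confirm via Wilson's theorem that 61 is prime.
(60)! mod 61 = 60. Since this equals -1 (mod 61), Wilson confirms 61 is prime.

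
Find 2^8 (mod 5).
8 = 8 (binary 1000). Repeated squaring mod 5: 2^1 ≡ 2; 2^2 ≡ 2² = 4 ≡ 4; 2^4 ≡ 4² = 16 ≡ 1; 2^8 ≡ 1² = 1 ≡ 1. So 2^8 ≡ 1 (mod 5).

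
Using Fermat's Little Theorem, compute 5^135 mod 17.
By Fermat: 5^{16} ≡ 1 (mod 17). 135 = 8×16 + 7. So 5^{135} ≡ 5^{7} ≡ 10 (mod 17)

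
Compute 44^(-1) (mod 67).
44^(-1) ≡ 32 (mod 67). Verification: 44 × 32 = 1408 ≡ 1 (mod 67)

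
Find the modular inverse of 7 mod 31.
7^(-1) ≡ 9 (mod 31). Verification: 7 × 9 = 63 ≡ 1 (mod 31)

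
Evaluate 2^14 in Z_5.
Using Fermat: 2^{4} ≡ 1 (mod 5). 14 ≡ 2 (mod 4). So 2^{14} ≡ 2^{2} ≡ 4 (mod 5)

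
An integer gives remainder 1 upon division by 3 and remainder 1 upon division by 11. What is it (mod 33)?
M = 3 × 11 = 33. M₁ = 11, y₁ ≡ 2 (mod 3). M₂ = 3, y₂ ≡ 4 (mod 11). k = 1×11×2 + 1×3×4 ≡ 1 (mod 33). The smallest positive such number is 1.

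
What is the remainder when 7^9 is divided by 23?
9 = 8 + 1 (binary 1001). Repeated squaring mod 23: 7^1 ≡ 7; 7^2 ≡ 7² = 49 ≡ 3; 7^4 ≡ 3² = 9 ≡ 9; 7^8 ≡ 9² = 81 ≡ 12. Multiply: 7^9 = 7^8 × 7^1 ≡ 12 × 7 (mod 23): 12 × 7 = 84 ≡ 15. So 7^9 ≡ 15 (mod 23).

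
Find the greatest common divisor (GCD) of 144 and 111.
3

Using the Euclidean algorithm:
144 = 1 × 111 + 33
111 = 3 × 33 + 12
33 = 2 × 12 + 9
12 = 1 × 9 + 3
9 = 3 × 3 + 0

GCD(144, 111) = 3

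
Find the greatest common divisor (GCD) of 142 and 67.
1

Using the Euclidean algorithm:
142 = 2 × 67 + 8
67 = 8 × 8 + 3
8 = 2 × 3 + 2
3 = 1 × 2 + 1
2 = 2 × 1 + 0

GCD(142, 67) = 1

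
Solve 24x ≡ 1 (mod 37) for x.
24^(-1) ≡ 17 (mod 37). Verification: 24 × 17 = 408 ≡ 1 (mod 37)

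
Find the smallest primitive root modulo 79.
3

A primitive root g modulo p has order p-1 = 78
Prime divisors of 78: [2, 3, 13]
g is a primitive root iff g^(78/q) ≢ 1 (mod 79) for each prime divisor q
Testing small values:
  g = 2: 2^39 ≡ 1, 2^26 ≡ 23, 2^6 ≡ 64 (mod 79) → 2^39 ≡ 1, not primitive root
  g = 3: 3^39 ≡ 78, 3^26 ≡ 23, 3^6 ≡ 18 (mod 79) → none is 1, primitive root!
The smallest primitive root is 3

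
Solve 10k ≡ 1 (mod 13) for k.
4

Using Extended Euclidean Algorithm:
gcd(10, 13) = 1
Bezout coefficients: 10 × 4 + 13 × -3 = 1
So 10 × 4 ≡ 1 (mod 13)
The inverse is 4 mod 13 = 4
Verification: 10 × 4 = 40 = 3 × 13 + 1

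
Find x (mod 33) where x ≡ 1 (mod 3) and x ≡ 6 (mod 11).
M = 3 × 11 = 33. M₁ = 11, y₁ ≡ 2 (mod 3). M₂ = 3, y₂ ≡ 4 (mod 11). x = 1×11×2 + 6×3×4 ≡ 28 (mod 33)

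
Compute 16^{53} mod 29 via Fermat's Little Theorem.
25

By Fermat's Little Theorem, a^(p-1) ≡ 1 (mod p) for prime p and gcd(a, p) = 1
Here p = 29, so 16^28 ≡ 1 (mod 29)
We can reduce the exponent: 53 mod 28 = 25
So 16^53 ≡ 16^25 (mod 29)
Computing: 16^25 mod 29 = 25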